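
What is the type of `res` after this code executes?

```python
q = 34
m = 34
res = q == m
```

Equality comparison returns bool

bool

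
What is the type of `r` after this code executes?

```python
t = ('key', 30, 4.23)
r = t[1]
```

Index 1 of tuple is 30 which is int

int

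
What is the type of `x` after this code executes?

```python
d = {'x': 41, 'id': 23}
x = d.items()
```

dict.items() returns a dict_items view

dict_items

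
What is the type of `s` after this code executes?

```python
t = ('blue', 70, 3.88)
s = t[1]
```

Index 1 of tuple is 70 which is int

int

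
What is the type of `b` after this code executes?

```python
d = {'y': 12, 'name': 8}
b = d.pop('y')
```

dict.pop() returns the value (int)

int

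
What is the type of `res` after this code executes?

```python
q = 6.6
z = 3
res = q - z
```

float - int returns float (6.6 - 3 = 3.6)

float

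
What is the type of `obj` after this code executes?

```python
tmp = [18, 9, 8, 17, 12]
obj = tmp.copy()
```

list.copy() returns list

list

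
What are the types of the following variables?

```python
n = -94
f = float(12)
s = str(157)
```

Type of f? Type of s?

f is float; s is str

float, str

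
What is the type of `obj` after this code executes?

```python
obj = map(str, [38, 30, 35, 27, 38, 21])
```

map() returns a map iterator object

map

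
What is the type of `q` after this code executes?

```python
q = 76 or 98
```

'or' returns the first truthy value (76, which is int)

int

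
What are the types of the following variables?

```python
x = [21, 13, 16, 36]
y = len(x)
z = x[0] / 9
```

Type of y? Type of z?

len() returns int; int / int returns float

int, float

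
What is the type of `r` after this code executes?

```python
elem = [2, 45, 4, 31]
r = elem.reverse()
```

list.reverse() returns None

NoneType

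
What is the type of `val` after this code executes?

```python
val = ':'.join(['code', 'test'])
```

str.join() returns str

str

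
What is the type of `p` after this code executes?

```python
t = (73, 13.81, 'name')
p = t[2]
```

Index 2 of tuple is 'name' which is str

str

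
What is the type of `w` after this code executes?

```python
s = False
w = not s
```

'not' always returns bool

bool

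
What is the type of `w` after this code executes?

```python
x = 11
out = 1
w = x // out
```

int // int returns int (11 // 1 = 11)

int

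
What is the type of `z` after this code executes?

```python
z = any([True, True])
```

any() returns bool

bool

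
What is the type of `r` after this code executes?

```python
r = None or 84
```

'or' with None returns the other value (84, int)

int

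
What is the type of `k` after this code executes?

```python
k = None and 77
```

'and' returns first falsy value (None)

NoneType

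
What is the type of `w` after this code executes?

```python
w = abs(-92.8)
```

abs() of float returns float

float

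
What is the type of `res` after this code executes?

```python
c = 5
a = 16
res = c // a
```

int // int returns int (5 // 16 = 0)

int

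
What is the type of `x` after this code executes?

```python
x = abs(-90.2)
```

abs() of float returns float

float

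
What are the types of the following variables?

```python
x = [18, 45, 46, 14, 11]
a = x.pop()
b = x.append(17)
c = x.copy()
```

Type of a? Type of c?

list.pop() returns the element (int); list.copy() returns list

int, list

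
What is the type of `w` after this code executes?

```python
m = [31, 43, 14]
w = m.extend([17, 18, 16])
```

list.extend() returns None

NoneType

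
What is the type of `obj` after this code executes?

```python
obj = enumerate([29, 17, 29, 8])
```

enumerate() returns an enumerate iterator object

enumerate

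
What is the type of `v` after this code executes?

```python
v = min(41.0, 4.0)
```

min() of floats returns float

float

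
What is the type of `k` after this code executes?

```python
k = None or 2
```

'or' with None returns the other value (2, int)

int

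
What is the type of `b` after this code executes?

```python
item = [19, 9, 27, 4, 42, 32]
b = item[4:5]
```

Slicing a list always returns a list

list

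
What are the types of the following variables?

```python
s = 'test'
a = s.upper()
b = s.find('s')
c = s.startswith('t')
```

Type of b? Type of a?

str.find() returns int; str.upper() returns str

int, str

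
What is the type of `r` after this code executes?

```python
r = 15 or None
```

'or' returns first truthy value (15, int)

int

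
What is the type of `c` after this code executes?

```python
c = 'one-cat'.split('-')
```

str.split() returns list

list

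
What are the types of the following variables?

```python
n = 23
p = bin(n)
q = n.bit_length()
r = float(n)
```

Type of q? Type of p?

int.bit_length() returns int; bin() returns str

int, str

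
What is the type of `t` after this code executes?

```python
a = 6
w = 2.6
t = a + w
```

int + float returns float (6 + 2.6 = 8.6)

float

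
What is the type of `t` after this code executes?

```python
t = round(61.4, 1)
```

round() with ndigits arg returns float

float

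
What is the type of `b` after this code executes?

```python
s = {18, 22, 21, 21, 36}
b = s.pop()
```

Popping from a set of ints returns int

int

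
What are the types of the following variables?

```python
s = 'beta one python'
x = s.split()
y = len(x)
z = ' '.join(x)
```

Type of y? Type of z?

len() returns int; str.join() returns str

int, str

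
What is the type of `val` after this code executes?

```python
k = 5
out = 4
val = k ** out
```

int ** positive int returns int (5 ** 4 = 625)

int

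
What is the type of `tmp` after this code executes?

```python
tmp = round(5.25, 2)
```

round() with ndigits arg returns float

float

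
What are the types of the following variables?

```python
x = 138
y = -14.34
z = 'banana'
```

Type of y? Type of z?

y is float; z is str

float, str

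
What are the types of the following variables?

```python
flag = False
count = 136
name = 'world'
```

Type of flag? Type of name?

flag is bool; name is str

bool, str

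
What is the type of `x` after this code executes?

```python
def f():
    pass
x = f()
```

A function with no return statement returns None

NoneType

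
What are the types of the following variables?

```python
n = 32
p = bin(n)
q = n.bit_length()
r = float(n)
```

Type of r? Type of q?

float() returns float; int.bit_length() returns int

float, int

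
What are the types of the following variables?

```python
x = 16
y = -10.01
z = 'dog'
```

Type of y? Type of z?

y is float; z is str

float, str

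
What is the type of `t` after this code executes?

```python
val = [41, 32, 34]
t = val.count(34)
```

list.count() returns int

int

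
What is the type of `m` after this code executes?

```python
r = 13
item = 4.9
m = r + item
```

int + float returns float (13 + 4.9 = 17.9)

float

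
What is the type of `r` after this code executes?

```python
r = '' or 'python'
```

'or' returns first truthy value ('python', which is str)

str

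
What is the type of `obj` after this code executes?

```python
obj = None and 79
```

'and' returns first falsy value (None)

NoneType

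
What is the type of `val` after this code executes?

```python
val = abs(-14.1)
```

abs() of float returns float

float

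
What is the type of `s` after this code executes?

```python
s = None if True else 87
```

Ternary: condition is True, if branch (None) taken → NoneType

NoneType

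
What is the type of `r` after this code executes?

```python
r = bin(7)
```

bin() returns str representation

str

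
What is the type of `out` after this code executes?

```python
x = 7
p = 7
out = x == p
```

Equality comparison returns bool

bool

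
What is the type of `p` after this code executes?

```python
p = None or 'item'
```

'or' with None returns the other value ('item', str)

str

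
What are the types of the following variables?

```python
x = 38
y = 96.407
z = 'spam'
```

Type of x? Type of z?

x is int; z is str

int, str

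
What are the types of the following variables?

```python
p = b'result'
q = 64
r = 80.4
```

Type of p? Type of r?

p is bytes; r is float

bytes, float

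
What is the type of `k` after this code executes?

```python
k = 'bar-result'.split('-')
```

str.split() returns list

list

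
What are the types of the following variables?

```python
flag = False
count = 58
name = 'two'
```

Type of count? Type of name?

count is int; name is str

int, str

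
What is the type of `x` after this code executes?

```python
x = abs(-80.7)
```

abs() of float returns float

float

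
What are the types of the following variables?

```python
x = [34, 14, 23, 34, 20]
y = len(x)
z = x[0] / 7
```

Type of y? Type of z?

len() returns int; int / int returns float

int, float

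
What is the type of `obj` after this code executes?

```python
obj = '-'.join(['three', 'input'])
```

str.join() returns str

str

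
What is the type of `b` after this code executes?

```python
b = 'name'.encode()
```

str.encode() returns bytes

bytes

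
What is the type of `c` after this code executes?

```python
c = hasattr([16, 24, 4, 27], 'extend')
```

hasattr() returns bool

bool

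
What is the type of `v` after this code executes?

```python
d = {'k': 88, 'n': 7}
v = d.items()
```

dict.items() returns a dict_items view

dict_items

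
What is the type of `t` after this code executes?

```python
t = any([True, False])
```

any() returns bool

bool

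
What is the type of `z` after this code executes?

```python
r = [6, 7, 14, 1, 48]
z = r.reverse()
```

list.reverse() returns None

NoneType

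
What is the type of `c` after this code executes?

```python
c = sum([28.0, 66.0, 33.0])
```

sum() of floats returns float

float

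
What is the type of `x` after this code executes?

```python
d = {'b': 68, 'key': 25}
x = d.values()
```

.values() returns a dict_values view object

dict_values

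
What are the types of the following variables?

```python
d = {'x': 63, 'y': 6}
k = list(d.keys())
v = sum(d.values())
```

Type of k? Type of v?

list(...) returns list; sum of int values returns int

list, int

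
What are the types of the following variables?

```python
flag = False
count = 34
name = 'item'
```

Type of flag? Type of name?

flag is bool; name is str

bool, str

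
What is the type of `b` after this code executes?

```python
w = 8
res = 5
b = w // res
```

int // int returns int (8 // 5 = 1)

int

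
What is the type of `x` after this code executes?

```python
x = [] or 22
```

'or' returns first truthy value (22, which is int)

int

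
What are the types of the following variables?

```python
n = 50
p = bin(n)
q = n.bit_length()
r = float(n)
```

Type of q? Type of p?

int.bit_length() returns int; bin() returns str

int, str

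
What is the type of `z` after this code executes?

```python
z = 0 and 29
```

'and' returns the first falsy value (0, which is int)

int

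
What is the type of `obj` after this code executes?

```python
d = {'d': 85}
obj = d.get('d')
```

dict.get() returns the value (int) when key is found

int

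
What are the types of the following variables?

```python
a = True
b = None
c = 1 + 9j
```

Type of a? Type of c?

a is bool; c is complex

bool, complex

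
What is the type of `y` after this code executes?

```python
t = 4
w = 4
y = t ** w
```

int ** positive int returns int (4 ** 4 = 256)

int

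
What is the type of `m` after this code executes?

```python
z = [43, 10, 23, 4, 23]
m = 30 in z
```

'in' operator returns bool

bool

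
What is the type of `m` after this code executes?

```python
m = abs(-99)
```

abs() of int returns int

int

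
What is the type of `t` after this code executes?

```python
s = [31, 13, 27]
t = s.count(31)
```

list.count() returns int

int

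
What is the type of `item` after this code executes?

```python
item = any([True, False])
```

any() returns bool

bool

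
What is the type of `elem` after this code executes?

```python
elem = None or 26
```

'or' with None returns the other value (26, int)

int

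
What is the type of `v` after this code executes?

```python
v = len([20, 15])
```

len() always returns int

int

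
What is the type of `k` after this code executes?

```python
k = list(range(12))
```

list(range(...)) returns list

list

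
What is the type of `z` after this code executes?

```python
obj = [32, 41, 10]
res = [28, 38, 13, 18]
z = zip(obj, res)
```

zip() returns a zip iterator object

zip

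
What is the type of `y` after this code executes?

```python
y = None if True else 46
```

Ternary: condition is True, if branch (None) taken → NoneType

NoneType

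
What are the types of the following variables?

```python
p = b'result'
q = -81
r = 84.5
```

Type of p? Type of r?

p is bytes; r is float

bytes, float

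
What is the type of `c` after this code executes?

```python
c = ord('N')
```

ord() returns int (Unicode code point)

int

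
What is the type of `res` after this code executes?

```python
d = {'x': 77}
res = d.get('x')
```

dict.get() returns the value (int) when key is found

int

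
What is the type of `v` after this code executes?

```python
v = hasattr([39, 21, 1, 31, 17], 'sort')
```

hasattr() returns bool

bool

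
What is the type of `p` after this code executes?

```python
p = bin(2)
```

bin() returns str representation

str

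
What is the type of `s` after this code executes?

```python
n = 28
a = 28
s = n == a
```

Equality comparison returns bool

bool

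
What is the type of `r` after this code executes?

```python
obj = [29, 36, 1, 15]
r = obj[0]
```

Indexing a list of ints returns int (obj[0] = 29)

int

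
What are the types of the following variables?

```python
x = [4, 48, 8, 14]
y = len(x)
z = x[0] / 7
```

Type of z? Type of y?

int / int returns float; len() returns int

float, int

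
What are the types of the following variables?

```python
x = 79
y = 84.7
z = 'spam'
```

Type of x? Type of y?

x is int; y is float

int, float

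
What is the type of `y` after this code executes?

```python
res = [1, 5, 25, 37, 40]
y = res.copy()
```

list.copy() returns list

list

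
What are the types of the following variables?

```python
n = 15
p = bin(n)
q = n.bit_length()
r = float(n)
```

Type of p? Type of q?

bin() returns str; int.bit_length() returns int

str, int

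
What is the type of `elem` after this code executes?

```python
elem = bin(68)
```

bin() returns str representation

str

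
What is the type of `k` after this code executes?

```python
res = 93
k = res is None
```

'is' comparison returns bool

bool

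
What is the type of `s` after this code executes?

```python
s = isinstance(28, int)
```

isinstance() returns bool

bool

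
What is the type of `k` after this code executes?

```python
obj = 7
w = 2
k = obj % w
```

int % int returns int (7 % 2 = 1)

int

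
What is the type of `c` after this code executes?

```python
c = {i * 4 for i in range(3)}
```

A set comprehension {expr for x in iterable} produces a set

set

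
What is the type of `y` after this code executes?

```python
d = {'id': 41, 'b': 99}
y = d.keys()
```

.keys() returns a dict_keys view object

dict_keys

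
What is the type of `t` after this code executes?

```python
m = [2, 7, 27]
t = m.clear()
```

list.clear() returns None

NoneType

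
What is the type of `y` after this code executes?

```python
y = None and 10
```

'and' returns first falsy value (None)

NoneType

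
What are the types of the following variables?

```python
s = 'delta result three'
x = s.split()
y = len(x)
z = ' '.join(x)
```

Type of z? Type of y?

str.join() returns str; len() returns int

str, int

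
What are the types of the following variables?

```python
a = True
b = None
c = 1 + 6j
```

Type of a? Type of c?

a is bool; c is complex

bool, complex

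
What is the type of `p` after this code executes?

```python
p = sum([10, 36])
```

sum() of ints returns int

int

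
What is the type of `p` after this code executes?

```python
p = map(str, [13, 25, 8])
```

map() returns a map iterator object

map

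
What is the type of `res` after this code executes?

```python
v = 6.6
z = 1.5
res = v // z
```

float // float returns float (floor division preserves float type)

float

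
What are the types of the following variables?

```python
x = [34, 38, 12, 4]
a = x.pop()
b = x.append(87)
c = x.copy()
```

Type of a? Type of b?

list.pop() returns the element (int); list.append() returns None

int, NoneType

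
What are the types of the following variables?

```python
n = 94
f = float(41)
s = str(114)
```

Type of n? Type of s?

n is int; s is str

int, str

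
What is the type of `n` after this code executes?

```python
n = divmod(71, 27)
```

divmod() returns a tuple (quotient, remainder)

tuple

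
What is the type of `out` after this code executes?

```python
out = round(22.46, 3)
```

round() with ndigits arg returns float

float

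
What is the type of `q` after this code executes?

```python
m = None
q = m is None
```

'is' comparison returns bool

bool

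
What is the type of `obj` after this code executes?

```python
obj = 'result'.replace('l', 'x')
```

str.replace() returns str

str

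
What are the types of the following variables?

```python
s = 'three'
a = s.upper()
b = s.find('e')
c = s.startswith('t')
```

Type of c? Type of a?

str.startswith() returns bool; str.upper() returns str

bool, str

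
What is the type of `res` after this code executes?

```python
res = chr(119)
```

chr() returns str (single character)

str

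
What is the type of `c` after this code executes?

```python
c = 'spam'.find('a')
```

str.find() returns int (index, or -1)

int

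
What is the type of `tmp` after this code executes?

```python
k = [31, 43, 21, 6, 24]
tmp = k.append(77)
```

list.append() returns None (mutates in place)

NoneType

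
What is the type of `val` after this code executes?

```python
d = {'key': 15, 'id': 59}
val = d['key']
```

Accessing dict[str, int] with key 'key' returns int value 15

int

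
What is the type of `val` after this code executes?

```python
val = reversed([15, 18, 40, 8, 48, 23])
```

reversed() on a list returns a list_reverseiterator

list_reverseiterator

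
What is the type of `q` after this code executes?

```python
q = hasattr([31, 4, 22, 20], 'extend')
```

hasattr() returns bool

bool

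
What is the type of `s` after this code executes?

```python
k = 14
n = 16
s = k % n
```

int % int returns int (14 % 16 = 14)

int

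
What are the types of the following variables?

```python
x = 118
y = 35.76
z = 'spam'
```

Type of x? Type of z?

x is int; z is str

int, str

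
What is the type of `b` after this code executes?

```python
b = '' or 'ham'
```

'or' returns first truthy value ('ham', which is str)

str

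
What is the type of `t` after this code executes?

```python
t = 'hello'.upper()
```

str.upper() returns str

str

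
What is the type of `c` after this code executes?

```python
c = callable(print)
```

callable() returns bool

bool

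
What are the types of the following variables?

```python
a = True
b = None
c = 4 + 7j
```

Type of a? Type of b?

a is bool; b is NoneType

bool, NoneType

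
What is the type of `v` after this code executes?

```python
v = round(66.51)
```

round() with no ndigits arg returns int

int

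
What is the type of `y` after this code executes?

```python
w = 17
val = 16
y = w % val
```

int % int returns int (17 % 16 = 1)

int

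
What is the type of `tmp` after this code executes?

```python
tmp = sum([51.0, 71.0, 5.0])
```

sum() of floats returns float

float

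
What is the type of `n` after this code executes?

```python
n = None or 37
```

'or' with None returns the other value (37, int)

int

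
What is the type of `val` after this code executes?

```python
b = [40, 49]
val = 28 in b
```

'in' operator returns bool

bool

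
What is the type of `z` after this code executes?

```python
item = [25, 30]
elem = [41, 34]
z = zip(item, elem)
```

zip() returns a zip iterator object

zip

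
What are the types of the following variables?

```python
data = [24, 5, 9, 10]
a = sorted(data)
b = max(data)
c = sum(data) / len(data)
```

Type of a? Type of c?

sorted() returns list; int / int returns float

list, float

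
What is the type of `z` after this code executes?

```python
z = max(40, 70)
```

max() of ints returns int

int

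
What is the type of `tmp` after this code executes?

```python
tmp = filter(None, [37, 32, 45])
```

filter() returns a filter iterator object

filter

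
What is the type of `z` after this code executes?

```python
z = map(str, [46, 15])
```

map() returns a map iterator object

map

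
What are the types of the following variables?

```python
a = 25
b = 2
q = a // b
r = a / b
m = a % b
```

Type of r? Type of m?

int / int returns float; int % int returns int

float, int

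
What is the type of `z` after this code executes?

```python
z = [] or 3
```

'or' returns first truthy value (3, which is int)

int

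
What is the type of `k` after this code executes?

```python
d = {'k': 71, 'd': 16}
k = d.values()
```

.values() returns a dict_values view object

dict_values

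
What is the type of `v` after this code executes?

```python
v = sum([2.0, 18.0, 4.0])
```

sum() of floats returns float

float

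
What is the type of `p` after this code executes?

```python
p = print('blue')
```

print() returns None

NoneType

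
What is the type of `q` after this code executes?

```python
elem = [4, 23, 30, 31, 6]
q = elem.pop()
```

list.pop() returns the popped element (int here)

int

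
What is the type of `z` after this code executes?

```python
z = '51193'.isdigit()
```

str.isdigit() returns bool

bool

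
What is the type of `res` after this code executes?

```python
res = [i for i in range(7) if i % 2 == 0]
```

A list comprehension [...] produces a list

list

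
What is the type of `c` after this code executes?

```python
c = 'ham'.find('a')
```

str.find() returns int (index, or -1)

int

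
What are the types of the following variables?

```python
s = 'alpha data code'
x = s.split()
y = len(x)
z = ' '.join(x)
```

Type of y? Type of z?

len() returns int; str.join() returns str

int, str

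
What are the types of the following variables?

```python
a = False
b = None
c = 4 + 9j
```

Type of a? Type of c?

a is bool; c is complex

bool, complex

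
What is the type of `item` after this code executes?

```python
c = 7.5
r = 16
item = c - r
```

float - int returns float (7.5 - 16 = -8.5)

float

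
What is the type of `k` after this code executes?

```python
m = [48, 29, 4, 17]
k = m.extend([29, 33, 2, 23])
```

list.extend() returns None

NoneType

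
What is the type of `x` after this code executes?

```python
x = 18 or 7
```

'or' returns the first truthy value (18, which is int)

int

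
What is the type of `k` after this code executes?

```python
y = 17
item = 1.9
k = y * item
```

int * float returns float (17 * 1.9 = 32.3)

float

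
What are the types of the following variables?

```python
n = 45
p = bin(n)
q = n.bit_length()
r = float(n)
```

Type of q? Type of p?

int.bit_length() returns int; bin() returns str

int, str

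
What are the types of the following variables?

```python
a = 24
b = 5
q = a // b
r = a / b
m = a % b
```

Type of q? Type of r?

int // int returns int; int / int returns float

int, float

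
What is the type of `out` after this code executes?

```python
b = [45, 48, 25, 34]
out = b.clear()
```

list.clear() returns None

NoneType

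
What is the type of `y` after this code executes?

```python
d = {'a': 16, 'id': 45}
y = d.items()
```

dict.items() returns a dict_items view

dict_items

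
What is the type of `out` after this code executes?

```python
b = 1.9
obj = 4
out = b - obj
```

float - int returns float (1.9 - 4 = -2.1)

float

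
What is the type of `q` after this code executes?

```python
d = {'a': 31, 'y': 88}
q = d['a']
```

Accessing dict[str, int] with key 'a' returns int value 31

int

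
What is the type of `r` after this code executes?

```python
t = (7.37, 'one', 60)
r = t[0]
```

Index 0 of tuple is 7.37 which is float

float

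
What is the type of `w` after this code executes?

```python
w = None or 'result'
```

'or' with None returns the other value ('result', str)

str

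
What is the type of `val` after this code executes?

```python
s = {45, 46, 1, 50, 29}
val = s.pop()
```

Popping from a set of ints returns int

int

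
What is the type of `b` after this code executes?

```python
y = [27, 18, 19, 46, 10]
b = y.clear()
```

list.clear() returns None

NoneType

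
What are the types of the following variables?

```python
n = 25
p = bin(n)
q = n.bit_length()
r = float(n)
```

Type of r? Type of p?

float() returns float; bin() returns str

float, str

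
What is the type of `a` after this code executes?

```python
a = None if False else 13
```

Ternary: condition is False, else branch (13) taken → int

int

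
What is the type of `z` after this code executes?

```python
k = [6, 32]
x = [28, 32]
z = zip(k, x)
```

zip() returns a zip iterator object

zip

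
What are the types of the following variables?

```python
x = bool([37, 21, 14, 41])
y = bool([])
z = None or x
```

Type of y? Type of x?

bool() returns bool; bool() returns bool

bool, bool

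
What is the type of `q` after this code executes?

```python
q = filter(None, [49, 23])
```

filter() returns a filter iterator object

filter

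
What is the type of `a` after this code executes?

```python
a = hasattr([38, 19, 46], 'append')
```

hasattr() returns bool

bool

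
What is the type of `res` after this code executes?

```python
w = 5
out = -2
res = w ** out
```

int ** negative int returns float

float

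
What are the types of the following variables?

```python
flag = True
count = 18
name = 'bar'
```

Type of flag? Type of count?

flag is bool; count is int

bool, int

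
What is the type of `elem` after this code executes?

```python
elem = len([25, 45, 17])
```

len() always returns int

int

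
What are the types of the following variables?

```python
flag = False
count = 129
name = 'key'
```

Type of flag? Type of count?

flag is bool; count is int

bool, int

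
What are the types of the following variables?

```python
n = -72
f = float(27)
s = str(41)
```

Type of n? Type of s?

n is int; s is str

int, str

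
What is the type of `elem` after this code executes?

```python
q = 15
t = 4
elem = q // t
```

int // int returns int (15 // 4 = 3)

int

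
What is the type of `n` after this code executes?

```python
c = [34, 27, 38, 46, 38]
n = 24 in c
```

'in' operator returns bool

bool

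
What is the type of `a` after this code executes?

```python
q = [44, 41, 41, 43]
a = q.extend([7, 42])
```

list.extend() returns None

NoneType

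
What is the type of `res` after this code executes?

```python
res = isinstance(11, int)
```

isinstance() returns bool

bool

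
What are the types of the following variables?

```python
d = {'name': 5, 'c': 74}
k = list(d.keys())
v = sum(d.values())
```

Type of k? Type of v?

list(...) returns list; sum of int values returns int

list, int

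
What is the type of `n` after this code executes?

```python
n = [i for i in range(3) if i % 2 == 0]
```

A list comprehension [...] produces a list

list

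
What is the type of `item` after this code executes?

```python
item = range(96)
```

range() returns a range object

range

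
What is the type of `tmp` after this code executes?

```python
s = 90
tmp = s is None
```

'is' comparison returns bool

bool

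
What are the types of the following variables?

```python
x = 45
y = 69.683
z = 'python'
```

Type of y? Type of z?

y is float; z is str

float, str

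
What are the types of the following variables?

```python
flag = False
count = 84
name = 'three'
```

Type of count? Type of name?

count is int; name is str

int, str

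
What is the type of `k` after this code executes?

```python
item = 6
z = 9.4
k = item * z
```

int * float returns float (6 * 9.4 = 56.4)

float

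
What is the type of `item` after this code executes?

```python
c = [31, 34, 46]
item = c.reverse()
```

list.reverse() returns None

NoneType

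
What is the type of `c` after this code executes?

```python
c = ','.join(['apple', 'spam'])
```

str.join() returns str

str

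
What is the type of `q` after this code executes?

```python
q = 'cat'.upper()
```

str.upper() returns str

str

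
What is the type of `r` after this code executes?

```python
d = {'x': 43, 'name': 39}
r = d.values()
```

.values() returns a dict_values view object

dict_values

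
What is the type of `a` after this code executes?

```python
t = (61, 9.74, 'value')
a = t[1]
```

Index 1 of tuple is 9.74 which is float

float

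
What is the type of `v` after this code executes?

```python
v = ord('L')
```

ord() returns int (Unicode code point)

int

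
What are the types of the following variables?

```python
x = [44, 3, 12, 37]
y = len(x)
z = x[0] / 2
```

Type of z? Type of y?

int / int returns float; len() returns int

float, int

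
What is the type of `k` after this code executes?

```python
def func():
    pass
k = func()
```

A function with no return statement returns None

NoneType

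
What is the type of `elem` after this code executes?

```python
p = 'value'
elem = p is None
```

'is' comparison returns bool

bool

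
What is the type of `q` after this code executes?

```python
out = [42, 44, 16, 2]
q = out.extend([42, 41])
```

list.extend() returns None

NoneType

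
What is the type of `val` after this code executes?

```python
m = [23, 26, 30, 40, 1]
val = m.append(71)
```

list.append() returns None (mutates in place)

NoneType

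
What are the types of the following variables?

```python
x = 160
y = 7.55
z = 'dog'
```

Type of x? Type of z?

x is int; z is str

int, str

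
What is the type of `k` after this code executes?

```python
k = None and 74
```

'and' returns first falsy value (None)

NoneType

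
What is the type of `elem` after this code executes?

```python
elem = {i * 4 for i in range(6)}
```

A set comprehension {expr for x in iterable} produces a set

set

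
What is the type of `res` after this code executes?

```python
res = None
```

None has type NoneType

NoneType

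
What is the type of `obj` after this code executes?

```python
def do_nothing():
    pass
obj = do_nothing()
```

A function with no return statement returns None

NoneType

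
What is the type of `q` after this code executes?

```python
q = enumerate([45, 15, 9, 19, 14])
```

enumerate() returns an enumerate iterator object

enumerate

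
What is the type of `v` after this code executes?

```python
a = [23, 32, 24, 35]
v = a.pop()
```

list.pop() returns the popped element (int here)

int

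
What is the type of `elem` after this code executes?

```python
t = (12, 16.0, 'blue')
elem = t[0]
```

Index 0 of tuple is 12 which is int

int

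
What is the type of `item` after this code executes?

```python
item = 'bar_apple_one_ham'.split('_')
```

str.split() returns list

list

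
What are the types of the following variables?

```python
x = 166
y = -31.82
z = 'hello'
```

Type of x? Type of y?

x is int; y is float

int, float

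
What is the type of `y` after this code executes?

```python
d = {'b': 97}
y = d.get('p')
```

dict.get() returns None when key 'p' is not found and no default given

NoneType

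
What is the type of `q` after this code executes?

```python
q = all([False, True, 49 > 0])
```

all() returns bool

bool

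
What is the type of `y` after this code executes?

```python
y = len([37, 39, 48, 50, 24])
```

len() always returns int

int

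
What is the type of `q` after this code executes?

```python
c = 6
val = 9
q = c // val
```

int // int returns int (6 // 9 = 0)

int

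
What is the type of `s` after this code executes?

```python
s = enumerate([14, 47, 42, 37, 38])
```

enumerate() returns an enumerate iterator object

enumerate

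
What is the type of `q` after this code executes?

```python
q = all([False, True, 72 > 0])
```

all() returns bool

bool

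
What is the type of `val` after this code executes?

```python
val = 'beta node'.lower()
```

str.lower() returns str

str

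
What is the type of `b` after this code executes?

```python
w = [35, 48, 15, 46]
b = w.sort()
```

list.sort() returns None (sorts in place)

NoneType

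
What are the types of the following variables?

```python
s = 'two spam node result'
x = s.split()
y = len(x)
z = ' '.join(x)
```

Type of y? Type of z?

len() returns int; str.join() returns str

int, str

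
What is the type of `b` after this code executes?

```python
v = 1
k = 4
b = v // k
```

int // int returns int (1 // 4 = 0)

int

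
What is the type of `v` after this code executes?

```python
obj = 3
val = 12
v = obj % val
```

int % int returns int (3 % 12 = 3)

int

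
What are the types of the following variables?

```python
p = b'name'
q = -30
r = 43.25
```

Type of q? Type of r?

q is int; r is float

int, float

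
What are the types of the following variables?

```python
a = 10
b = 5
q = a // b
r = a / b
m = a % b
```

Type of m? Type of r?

int % int returns int; int / int returns float

int, float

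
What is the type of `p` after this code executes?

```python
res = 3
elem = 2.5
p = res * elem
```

int * float returns float (3 * 2.5 = 7.5)

float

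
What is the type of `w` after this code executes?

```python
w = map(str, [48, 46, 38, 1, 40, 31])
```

map() returns a map iterator object

map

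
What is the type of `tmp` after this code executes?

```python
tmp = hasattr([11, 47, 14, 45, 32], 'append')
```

hasattr() returns bool

bool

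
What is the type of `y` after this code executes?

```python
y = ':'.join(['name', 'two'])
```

str.join() returns str

str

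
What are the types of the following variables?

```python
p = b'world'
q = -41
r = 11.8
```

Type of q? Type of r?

q is int; r is float

int, float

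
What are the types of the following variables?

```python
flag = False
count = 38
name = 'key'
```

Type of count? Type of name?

count is int; name is str

int, str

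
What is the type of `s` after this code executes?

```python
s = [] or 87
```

'or' returns first truthy value (87, which is int)

int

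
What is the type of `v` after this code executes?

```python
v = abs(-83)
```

abs() of int returns int

int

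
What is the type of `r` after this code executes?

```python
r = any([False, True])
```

any() returns bool

bool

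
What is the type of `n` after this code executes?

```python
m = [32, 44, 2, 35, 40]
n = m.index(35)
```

list.index() returns int

int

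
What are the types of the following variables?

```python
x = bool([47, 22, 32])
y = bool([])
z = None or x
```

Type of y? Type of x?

bool() returns bool; bool() returns bool

bool, bool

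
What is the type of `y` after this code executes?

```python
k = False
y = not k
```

'not' always returns bool

bool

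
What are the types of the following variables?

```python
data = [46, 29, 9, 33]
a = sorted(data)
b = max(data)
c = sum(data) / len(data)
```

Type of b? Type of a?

max of ints returns int; sorted() returns list

int, list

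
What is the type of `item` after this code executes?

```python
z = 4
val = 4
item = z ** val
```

int ** positive int returns int (4 ** 4 = 256)

int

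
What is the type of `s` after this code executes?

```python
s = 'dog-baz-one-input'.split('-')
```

str.split() returns list

list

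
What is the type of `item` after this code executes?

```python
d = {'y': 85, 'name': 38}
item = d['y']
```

Accessing dict[str, int] with key 'y' returns int value 85

int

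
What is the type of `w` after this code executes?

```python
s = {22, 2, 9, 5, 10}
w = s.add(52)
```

set.add() returns None (mutates in place)

NoneType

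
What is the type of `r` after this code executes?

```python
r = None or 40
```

'or' with None returns the other value (40, int)

int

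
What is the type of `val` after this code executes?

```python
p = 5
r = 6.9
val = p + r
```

int + float returns float (5 + 6.9 = 11.9)

float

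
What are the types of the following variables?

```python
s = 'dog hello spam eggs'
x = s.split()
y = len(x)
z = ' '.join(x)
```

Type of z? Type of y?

str.join() returns str; len() returns int

str, int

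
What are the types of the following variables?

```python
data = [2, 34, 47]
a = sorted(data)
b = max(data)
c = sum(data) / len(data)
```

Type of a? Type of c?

sorted() returns list; int / int returns float

list, float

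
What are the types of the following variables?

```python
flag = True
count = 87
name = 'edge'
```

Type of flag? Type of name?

flag is bool; name is str

bool, str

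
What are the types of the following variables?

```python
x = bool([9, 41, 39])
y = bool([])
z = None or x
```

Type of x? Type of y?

bool() returns bool; bool() returns bool

bool, bool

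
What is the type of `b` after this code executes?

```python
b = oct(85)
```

oct() returns str representation

str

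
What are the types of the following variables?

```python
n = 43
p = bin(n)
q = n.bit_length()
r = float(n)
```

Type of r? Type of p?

float() returns float; bin() returns str

float, str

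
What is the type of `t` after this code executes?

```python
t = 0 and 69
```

'and' returns the first falsy value (0, which is int)

int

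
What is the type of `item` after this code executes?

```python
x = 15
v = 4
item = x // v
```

int // int returns int (15 // 4 = 3)

int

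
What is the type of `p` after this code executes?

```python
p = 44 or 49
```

'or' returns the first truthy value (44, which is int)

int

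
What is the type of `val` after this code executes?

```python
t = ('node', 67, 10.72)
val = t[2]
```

Index 2 of tuple is 10.72 which is float

float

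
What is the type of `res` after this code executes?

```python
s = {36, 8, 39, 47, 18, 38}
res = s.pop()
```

Popping from a set of ints returns int

int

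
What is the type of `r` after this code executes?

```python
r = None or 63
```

'or' with None returns the other value (63, int)

int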